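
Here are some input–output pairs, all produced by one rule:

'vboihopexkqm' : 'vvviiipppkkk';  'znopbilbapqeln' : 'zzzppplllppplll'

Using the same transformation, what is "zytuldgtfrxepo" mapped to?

What's happening: keep one character in every 3, starting at position 1 (positions 1st, 4th, 7th, ...), then repeat every character 3 times.
Doing the same to "zytuldgtfrxepo": "zzzuuugggrrrppp".

zzzuuugggrrrppp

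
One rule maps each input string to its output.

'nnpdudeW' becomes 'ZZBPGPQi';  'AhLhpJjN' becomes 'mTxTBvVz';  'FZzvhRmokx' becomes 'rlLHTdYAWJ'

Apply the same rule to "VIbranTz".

The transformation: flip the case of every letter, then shift every letter 12 places forward in the alphabet (wrapping around).
For "VIbranTz", step one produces "viBRANtZ"; step two turns that into "huNDMZfL".

huNDMZfL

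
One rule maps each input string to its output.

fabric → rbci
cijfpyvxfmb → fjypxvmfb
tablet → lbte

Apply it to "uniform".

The pattern: swap each adjacent pair of characters (1↔2, 3↔4, ...), then delete the first 2 characters.
Starting from "uniform": after the first operation, "nufirom"; after the second, "firom".

firom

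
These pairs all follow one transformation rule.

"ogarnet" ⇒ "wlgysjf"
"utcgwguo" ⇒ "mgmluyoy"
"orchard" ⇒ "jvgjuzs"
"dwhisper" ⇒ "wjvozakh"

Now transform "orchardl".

vdgjuzsj

The transformation: shift every letter 8 places backward in the alphabet (wrapping around), then move the last 2 characters to the front (rotate right by 2).
"orchardl" → "gjuzsjvd" → "vdgjuzsj".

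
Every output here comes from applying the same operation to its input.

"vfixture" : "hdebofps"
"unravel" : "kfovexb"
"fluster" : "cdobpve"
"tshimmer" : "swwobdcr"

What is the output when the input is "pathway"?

rgkizkd

In each case the input is transformed by: move the first 3 characters to the end (rotate left by 3), then shift every letter 10 places forward in the alphabet (wrapping around).
Starting from "pathway": after the first operation, "hwaypat"; after the second, "rgkizkd".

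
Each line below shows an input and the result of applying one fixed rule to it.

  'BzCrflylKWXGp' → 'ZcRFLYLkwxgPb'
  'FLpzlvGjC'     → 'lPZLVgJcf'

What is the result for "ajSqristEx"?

The rule is to move the first character to the end, then flip the case of every letter.
Doing the same to "ajSqristEx": "JsQRISTeXA".

JsQRISTeXA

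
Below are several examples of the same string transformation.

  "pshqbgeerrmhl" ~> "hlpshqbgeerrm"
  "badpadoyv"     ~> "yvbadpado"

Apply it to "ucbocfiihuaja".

jaucbocfiihua

What's happening: move the last 2 characters to the front (rotate right by 2).
For "ucbocfiihuaja" the result is "jaucbocfiihua".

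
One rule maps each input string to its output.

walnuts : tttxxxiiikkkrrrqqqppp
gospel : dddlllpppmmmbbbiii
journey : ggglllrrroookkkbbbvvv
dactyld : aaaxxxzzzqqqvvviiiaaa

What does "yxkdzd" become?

vvvuuuhhhaaawwwaaa

The pattern: repeat every character 3 times, then shift every letter 3 places backward in the alphabet (wrapping around).
On "yxkdzd": the first step gives "yyyxxxkkkdddzzzddd", and the second then gives "vvvuuuhhhaaawwwaaa".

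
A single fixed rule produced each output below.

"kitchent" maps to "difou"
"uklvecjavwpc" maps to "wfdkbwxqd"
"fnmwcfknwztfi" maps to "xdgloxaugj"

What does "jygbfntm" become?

cgoun

The pattern: shift every letter 1 place forward in the alphabet (wrapping around), then delete the first 3 characters.
Working it through for "jygbfntm": intermediate "kzhcgoun", final "cgoun".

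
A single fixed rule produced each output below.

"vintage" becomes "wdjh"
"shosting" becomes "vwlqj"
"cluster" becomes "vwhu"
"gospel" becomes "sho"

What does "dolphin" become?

Looking at the pairs, the operation is to delete the first 3 characters, then shift every letter 3 places forward in the alphabet (wrapping around).
Starting from "dolphin": after the first operation, "phin"; after the second, "sklq".

sklq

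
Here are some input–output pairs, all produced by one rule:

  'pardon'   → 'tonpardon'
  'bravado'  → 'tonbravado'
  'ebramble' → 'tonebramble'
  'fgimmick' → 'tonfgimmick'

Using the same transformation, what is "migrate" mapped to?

tonmigrate

Looking at the pairs, the operation is to prepend "ton".
Doing the same to "migrate": "tonmigrate".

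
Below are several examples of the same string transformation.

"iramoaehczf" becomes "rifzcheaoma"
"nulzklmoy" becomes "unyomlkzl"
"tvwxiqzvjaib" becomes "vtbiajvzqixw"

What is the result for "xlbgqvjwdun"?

The pattern: reverse the string, then move the last 2 characters to the front (rotate right by 2).
Applying both steps to "xlbgqvjwdun": "nudwjvqgblx", then "lxnudwjvqgb".

lxnudwjvqgb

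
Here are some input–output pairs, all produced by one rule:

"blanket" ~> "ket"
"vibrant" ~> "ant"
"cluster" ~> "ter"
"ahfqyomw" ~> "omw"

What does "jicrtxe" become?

txe

Each output is the input with this applied: keep only the last 3 characters.
On "jicrtxe" that produces "txe".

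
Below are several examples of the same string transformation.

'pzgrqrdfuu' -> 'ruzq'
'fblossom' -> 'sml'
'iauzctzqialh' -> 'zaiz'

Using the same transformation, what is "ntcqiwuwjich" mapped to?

uinq

What's happening: swap the front and back halves of the string, then keep one character in every 3, starting at position 1 (positions 1st, 4th, 7th, ...).
Working it through for "ntcqiwuwjich": intermediate "uwjichntcqiw", final "uinq".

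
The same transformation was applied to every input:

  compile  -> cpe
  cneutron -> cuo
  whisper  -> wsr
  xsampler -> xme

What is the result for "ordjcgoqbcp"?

The transformation: keep one character in every 3, starting at position 1 (positions 1st, 4th, 7th, ...).
Applying that to "ordjcgoqbcp" gives "ojoc".

ojoc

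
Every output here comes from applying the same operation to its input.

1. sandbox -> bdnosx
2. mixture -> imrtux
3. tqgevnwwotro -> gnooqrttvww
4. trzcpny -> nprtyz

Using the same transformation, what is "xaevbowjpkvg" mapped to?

begjkopvvwx

In each case the input is transformed by: sort the characters into alphabetical order, then delete the first character.
Working it through for "xaevbowjpkvg": intermediate "abegjkopvvwx", final "begjkopvvwx".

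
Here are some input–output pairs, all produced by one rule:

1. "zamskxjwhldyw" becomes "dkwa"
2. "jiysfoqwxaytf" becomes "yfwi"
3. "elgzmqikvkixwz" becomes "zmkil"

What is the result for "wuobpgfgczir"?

ipgu

Looking at the pairs, the operation is to keep one character in every 3, starting at position 2 (positions 2nd, 5th, 8th, ...), then swap the first and last characters.
For "wuobpgfgczir", step one produces "upgi"; step two turns that into "ipgu".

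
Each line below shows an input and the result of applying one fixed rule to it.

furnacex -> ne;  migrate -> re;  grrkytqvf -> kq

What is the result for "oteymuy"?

The pattern: keep one character in every 3, starting at position 1 (positions 1st, 4th, 7th, ...), then delete the first character.
Starting from "oteymuy": after the first operation, "oyy"; after the second, "yy".
(Check on "grrkytqvf": → "gkq" → "kq" ✓)

yy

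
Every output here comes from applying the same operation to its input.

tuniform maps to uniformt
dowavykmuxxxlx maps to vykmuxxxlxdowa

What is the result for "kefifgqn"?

The rule is to move the last 3 characters to the front (rotate right by 3), then swap the front and back halves of the string.
Working it through for "kefifgqn": intermediate "gqnkefif", final "efifgqnk".
(Check on "tuniform": → "ormtunif" → "uniformt" ✓)

efifgqnk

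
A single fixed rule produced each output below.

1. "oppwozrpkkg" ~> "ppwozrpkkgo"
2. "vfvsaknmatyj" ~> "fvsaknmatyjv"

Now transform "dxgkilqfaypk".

xgkilqfaypkd

Each output is the input with this applied: move the first character to the end.
On "dxgkilqfaypk" that produces "xgkilqfaypkd".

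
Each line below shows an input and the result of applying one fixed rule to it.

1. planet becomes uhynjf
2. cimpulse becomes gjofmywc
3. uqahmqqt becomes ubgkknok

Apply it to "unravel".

lupyfoh

Each output is the input with this applied: move the first 2 characters to the end (rotate left by 2), then shift every letter 6 places backward in the alphabet (wrapping around).
Working it through for "unravel": intermediate "ravelun", final "lupyfoh".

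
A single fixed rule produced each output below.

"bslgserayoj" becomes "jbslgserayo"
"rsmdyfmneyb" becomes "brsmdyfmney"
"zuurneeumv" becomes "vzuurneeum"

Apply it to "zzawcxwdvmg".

gzzawcxwdvm

The pattern: move the last character to the front.
Doing the same to "zzawcxwdvmg": "gzzawcxwdvm".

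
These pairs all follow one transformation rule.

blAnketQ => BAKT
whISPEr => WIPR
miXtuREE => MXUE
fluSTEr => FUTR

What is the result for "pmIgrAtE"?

What's happening: keep every other character starting from the first (positions 1st, 3rd, 5th, ...), then convert every letter to uppercase.
For "pmIgrAtE" the result is "PIRT".

PIRT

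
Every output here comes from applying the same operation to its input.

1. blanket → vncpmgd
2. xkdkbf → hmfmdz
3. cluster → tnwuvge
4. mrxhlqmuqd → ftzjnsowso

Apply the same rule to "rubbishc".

ewddkujt

The pattern: swap the first and last characters, then shift every letter 2 places forward in the alphabet (wrapping around).
Working it through for "rubbishc": intermediate "cubbishr", final "ewddkujt".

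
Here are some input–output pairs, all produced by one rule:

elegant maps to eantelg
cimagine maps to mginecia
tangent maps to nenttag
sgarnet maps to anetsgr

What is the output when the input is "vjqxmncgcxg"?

What's happening: move the first 3 characters to the end (rotate left by 3), then swap the first and last characters.
"vjqxmncgcxg" → "xmncgcxgvjq" → "qmncgcxgvjx".

qmncgcxgvjx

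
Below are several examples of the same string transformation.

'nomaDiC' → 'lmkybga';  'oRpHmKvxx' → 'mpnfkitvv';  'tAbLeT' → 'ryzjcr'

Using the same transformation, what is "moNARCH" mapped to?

kmlypaf

The pattern: shift every letter 2 places backward in the alphabet (wrapping around), then convert every letter to lowercase.
"moNARCH" → "kmLYPAF" → "kmlypaf".
(Check on "tAbLeT": → "rYzJcR" → "ryzjcr" ✓)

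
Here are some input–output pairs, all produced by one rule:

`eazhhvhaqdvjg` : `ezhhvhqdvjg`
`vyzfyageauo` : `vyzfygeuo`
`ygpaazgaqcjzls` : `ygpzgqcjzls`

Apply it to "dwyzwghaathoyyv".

Each output is the input with this applied: remove every "a".
Applying that to "dwyzwghaathoyyv" gives "dwyzwghthoyyv".

dwyzwghthoyyv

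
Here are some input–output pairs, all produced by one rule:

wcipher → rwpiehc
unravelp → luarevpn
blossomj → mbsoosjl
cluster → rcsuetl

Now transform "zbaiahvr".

What's happening: swap each adjacent pair of characters (1↔2, 3↔4, ...), then swap the first and last characters.
"zbaiahvr" → "vziaharb".
(Check on "cluster": → "lcsuetr" → "rcsuetl" ✓)

vziaharb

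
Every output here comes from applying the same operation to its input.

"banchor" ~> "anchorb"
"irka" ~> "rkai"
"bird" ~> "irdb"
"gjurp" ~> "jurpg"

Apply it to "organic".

The rule is to move the first character to the end.
So "organic" becomes "rganico".

rganico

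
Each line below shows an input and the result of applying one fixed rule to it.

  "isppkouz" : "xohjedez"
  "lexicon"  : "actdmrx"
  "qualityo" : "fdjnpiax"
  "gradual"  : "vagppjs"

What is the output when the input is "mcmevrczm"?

The transformation: shift every letter 11 places backward in the alphabet (wrapping around), then take characters alternately from the front and the back (1st, last, 2nd, 2nd-last, ...).
For "mcmevrczm" the result is "bbrobrtgk".

bbrobrtgk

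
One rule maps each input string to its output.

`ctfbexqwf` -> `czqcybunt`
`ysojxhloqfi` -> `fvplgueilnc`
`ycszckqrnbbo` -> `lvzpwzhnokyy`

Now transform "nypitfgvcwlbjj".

In each case the input is transformed by: shift every letter 3 places backward in the alphabet (wrapping around), then move the last character to the front.
On "nypitfgvcwlbjj": the first step gives "kvmfqcdsztiygg", and the second then gives "gkvmfqcdsztiyg".

gkvmfqcdsztiyg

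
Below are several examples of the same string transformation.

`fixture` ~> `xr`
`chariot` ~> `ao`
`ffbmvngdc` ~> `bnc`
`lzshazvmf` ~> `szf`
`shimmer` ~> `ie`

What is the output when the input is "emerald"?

The pattern: keep one character in every 3, starting at position 3 (positions 3rd, 6th, 9th, ...).
Applying that to "emerald" gives "el".

el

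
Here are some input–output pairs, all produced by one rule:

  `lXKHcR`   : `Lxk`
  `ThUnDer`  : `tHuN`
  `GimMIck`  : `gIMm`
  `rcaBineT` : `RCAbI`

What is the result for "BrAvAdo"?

bRaV

Looking at the pairs, the operation is to flip the case of every letter, then delete the last 3 characters.
Applying both steps to "BrAvAdo": "bRaVaDO", then "bRaV".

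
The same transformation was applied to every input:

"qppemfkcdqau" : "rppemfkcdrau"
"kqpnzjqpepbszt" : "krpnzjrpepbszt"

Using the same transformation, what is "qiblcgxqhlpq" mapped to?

The pattern: replace every "q" with "r".
For "qiblcgxqhlpq" the result is "riblcgxrhlpr".

riblcgxrhlpr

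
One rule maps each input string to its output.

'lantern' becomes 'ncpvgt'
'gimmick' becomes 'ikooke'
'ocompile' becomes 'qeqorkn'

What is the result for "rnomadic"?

tpqocfk

Rule — delete the last character, then shift every letter 2 places forward in the alphabet (wrapping around).
"rnomadic" → "tpqocfk".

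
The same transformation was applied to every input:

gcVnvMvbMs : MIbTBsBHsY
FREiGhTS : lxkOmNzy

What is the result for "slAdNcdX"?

YRgJtIJd

In each case the input is transformed by: flip the case of every letter, then shift every letter 6 places forward in the alphabet (wrapping around).
Applying that to "slAdNcdX" gives "YRgJtIJd".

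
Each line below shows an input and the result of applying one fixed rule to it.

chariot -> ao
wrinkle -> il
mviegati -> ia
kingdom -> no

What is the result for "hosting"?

sn

The rule is to keep one character in every 3, starting at position 3 (positions 3rd, 6th, 9th, ...).
On "hosting" that produces "sn".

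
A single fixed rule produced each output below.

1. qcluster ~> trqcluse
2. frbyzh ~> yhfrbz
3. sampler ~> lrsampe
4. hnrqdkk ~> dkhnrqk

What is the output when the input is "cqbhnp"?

hpcqbn

Each output is the input with this applied: move the last 2 characters to the front (rotate right by 2), then swap the first and last characters.
Applying both steps to "cqbhnp": "npcqbh", then "hpcqbn".
(Check on "hnrqdkk": → "kkhnrqd" → "dkhnrqk" ✓)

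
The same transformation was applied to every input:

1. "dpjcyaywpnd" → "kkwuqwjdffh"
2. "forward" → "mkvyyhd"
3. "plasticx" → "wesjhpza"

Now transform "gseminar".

The transformation: shift every letter 7 places forward in the alphabet (wrapping around), then take characters alternately from the front and the back (1st, last, 2nd, 2nd-last, ...).
For "gseminar", step one produces "nzltpuhy"; step two turns that into "nyzhlutp".

nyzhlutp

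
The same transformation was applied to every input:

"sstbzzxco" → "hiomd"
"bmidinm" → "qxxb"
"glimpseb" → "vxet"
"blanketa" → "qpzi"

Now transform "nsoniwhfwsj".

Rule — shift every letter 11 places backward in the alphabet (wrapping around), then keep every other character starting from the first (positions 1st, 3rd, 5th, ...).
Working it through for "nsoniwhfwsj": intermediate "chdcxlwulhy", final "cdxwly".

cdxwly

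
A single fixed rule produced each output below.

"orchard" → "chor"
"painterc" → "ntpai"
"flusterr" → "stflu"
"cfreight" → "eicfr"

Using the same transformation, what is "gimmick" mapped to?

In each case the input is transformed by: delete the last 3 characters, then move the last 2 characters to the front (rotate right by 2).
Applying both steps to "gimmick": "gimm", then "mmgi".

mmgi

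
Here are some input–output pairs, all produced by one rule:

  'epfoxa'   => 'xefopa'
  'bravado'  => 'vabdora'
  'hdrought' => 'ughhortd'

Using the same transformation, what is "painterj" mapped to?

teijnpra

The pattern: sort the characters into alphabetical order, then swap the first and last characters.
Starting from "painterj": after the first operation, "aeijnprt"; after the second, "teijnpra".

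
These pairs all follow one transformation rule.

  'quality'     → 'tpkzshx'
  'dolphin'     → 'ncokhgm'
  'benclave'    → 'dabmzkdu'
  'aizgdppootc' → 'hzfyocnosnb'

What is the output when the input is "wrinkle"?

What's happening: swap each adjacent pair of characters (1↔2, 3↔4, ...), then shift every letter 1 place backward in the alphabet (wrapping around).
Working it through for "wrinkle": intermediate "rwnilke", final "qvmhkjd".

qvmhkjd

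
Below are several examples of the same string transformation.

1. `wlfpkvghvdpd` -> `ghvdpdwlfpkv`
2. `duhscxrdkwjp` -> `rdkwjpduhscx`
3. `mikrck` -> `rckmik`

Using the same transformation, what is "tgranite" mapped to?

nitetgra

The transformation: swap the front and back halves of the string.
On "tgranite" that produces "nitetgra".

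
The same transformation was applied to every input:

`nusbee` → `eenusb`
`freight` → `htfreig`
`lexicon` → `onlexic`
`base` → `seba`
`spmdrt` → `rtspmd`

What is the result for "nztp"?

The rule is to move the last 2 characters to the front (rotate right by 2).
On "nztp" that produces "tpnz".

tpnz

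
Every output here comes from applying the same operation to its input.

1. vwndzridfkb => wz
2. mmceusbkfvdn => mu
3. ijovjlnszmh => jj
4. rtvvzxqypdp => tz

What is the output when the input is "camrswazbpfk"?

The pattern: keep one character in every 3, starting at position 2 (positions 2nd, 5th, 8th, ...), then delete the last 2 characters.
Working it through for "camrswazbpfk": intermediate "aszf", final "as".

as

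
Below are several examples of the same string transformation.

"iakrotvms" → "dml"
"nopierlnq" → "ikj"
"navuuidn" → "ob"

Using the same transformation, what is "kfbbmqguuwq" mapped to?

The pattern: keep one character in every 3, starting at position 3 (positions 3rd, 6th, 9th, ...), then shift every letter 7 places backward in the alphabet (wrapping around).
Working it through for "kfbbmqguuwq": intermediate "bqu", final "ujn".
(Check on "iakrotvms": → "kts" → "dml" ✓)

ujn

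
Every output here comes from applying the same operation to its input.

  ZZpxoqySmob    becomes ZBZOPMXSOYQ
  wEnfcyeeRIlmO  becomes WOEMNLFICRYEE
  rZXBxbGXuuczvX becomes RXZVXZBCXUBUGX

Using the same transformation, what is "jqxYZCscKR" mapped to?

JRQKXCYSZC

Rule — take characters alternately from the front and the back (1st, last, 2nd, 2nd-last, ...), then convert every letter to uppercase.
Doing the same to "jqxYZCscKR": "JRQKXCYSZC".
(Check on "wEnfcyeeRIlmO": → "wOEmnlfIcRyee" → "WOEMNLFICRYEE" ✓)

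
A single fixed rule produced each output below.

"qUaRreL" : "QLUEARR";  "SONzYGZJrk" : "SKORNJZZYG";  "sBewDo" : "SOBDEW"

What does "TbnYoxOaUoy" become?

In each case the input is transformed by: take characters alternately from the front and the back (1st, last, 2nd, 2nd-last, ...), then convert every letter to uppercase.
"TbnYoxOaUoy" → "TYBONUYAOOX".

TYBONUYAOOX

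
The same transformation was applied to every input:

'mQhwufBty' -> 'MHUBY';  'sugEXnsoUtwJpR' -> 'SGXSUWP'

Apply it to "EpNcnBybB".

ENNYB

Rule — keep every other character starting from the first (positions 1st, 3rd, 5th, ...), then convert every letter to uppercase.
Starting from "EpNcnBybB": after the first operation, "ENnyB"; after the second, "ENNYB".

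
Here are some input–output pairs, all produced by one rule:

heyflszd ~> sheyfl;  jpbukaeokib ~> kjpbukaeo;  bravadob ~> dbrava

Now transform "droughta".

The transformation: delete the last 2 characters, then move the last character to the front.
Applying both steps to "droughta": "drough", then "hdroug".

hdroug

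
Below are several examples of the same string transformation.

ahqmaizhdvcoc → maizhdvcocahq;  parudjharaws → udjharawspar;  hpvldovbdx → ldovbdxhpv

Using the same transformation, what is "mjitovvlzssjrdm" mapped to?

tovvlzssjrdmmji

What's happening: move the first 3 characters to the end (rotate left by 3).
So "mjitovvlzssjrdm" becomes "tovvlzssjrdmmji".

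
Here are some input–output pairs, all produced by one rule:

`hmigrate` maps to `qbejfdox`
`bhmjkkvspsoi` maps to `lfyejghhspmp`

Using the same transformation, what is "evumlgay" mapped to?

The pattern: move the last 2 characters to the front (rotate right by 2), then shift every letter 3 places backward in the alphabet (wrapping around).
So "evumlgay" becomes "xvbsrjid".

xvbsrjid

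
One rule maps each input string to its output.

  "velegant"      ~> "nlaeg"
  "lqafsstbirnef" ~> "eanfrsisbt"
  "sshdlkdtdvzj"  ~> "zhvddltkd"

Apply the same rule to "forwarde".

The transformation: take characters alternately from the front and the back (1st, last, 2nd, 2nd-last, ...), then delete the first 3 characters.
Applying both steps to "forwarde": "feodrrwa", then "drrwa".

drrwa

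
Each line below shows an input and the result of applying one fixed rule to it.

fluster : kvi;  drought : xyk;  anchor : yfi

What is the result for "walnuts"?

lkj

Rule — shift every letter 9 places backward in the alphabet (wrapping around), then keep only the last 3 characters.
For "walnuts", step one produces "nrcelkj"; step two turns that into "lkj".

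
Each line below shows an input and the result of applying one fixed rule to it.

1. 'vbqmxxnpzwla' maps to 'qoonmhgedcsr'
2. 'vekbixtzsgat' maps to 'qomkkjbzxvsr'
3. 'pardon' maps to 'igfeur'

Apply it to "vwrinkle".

What's happening: sort the characters into reverse alphabetical order, then shift every letter 9 places backward in the alphabet (wrapping around).
Applying both steps to "vwrinkle": "wvrnlkie", then "nmiecbzv".

nmiecbzv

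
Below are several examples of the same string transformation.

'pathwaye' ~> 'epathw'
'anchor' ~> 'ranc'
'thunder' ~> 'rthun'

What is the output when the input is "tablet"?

What's happening: move the last 3 characters to the front (rotate right by 3), then delete the first 2 characters.
For "tablet", step one produces "lettab"; step two turns that into "ttab".
(Check on "thunder": → "derthun" → "rthun" ✓)

ttab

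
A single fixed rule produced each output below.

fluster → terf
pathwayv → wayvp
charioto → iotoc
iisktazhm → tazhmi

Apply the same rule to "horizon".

zonh

The rule is to move the first character to the end, then delete the first 3 characters.
On "horizon": the first step gives "orizonh", and the second then gives "zonh".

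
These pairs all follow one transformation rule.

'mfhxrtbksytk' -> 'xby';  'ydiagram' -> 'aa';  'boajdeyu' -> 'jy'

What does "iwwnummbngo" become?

nmg

Each output is the input with this applied: keep one character in every 3, starting at position 1 (positions 1st, 4th, 7th, ...), then delete the first character.
Starting from "iwwnummbngo": after the first operation, "inmg"; after the second, "nmg".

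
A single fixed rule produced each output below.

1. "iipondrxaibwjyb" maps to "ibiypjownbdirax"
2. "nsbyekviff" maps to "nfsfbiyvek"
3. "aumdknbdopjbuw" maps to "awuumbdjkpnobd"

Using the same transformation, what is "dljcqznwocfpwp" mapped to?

dplwjpcfqczonw

Each output is the input with this applied: take characters alternately from the front and the back (1st, last, 2nd, 2nd-last, ...).
For "dljcqznwocfpwp" the result is "dplwjpcfqczonw".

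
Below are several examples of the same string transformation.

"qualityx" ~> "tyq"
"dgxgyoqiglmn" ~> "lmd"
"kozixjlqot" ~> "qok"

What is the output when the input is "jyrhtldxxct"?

The pattern: swap the first and last characters, then keep only the last 3 characters.
Applying both steps to "jyrhtldxxct": "tyrhtldxxcj", then "xcj".

xcj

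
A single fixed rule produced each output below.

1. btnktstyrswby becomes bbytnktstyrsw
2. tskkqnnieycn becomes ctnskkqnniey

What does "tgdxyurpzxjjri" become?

Looking at the pairs, the operation is to swap the first and last characters, then move the last 2 characters to the front (rotate right by 2).
"tgdxyurpzxjjri" → "igdxyurpzxjjrt" → "rtigdxyurpzxjj".

rtigdxyurpzxjj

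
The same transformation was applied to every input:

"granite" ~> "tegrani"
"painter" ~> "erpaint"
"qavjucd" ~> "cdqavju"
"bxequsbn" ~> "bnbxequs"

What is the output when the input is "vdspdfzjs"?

The pattern: move the last 2 characters to the front (rotate right by 2).
On "vdspdfzjs" that produces "jsvdspdfz".

jsvdspdfz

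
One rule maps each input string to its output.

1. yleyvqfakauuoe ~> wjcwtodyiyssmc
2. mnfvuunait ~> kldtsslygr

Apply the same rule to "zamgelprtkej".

xykecjnprich

Rule — shift every letter 2 places backward in the alphabet (wrapping around).
For "zamgelprtkej" the result is "xykecjnprich".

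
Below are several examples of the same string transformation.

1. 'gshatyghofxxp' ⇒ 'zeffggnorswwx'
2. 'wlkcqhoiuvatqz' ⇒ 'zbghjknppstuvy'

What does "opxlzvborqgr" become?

afknnopqquwy

Each output is the input with this applied: sort the characters into alphabetical order, then shift every letter 1 place backward in the alphabet (wrapping around).
On "opxlzvborqgr": the first step gives "bgloopqrrvxz", and the second then gives "afknnopqquwy".
(Check on "gshatyghofxxp": → "afgghhopstxxy" → "zeffggnorswwx" ✓)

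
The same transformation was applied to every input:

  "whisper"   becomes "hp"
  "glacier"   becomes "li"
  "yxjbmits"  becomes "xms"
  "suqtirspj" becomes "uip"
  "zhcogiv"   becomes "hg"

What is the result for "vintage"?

In each case the input is transformed by: keep one character in every 3, starting at position 2 (positions 2nd, 5th, 8th, ...).
On "vintage" that produces "ia".

ia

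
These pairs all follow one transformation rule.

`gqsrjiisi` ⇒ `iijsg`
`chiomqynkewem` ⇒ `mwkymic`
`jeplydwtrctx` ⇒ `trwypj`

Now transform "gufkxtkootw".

Each output is the input with this applied: keep every other character starting from the first (positions 1st, 3rd, 5th, ...), then reverse the string.
On "gufkxtkootw" that produces "wokxfg".

wokxfg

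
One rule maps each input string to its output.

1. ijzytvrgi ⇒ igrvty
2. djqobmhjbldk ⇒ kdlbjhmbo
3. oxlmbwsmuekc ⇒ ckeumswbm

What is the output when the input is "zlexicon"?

Looking at the pairs, the operation is to delete the first 3 characters, then reverse the string.
Starting from "zlexicon": after the first operation, "xicon"; after the second, "nocix".
(Check on "djqobmhjbldk": → "obmhjbldk" → "kdlbjhmbo" ✓)

nocix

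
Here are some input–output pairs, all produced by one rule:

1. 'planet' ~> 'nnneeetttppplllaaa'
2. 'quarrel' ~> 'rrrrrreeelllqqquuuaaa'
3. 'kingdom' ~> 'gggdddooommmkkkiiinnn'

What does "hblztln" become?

zzztttlllnnnhhhbbblll

The rule is to move the first 3 characters to the end (rotate left by 3), then repeat every character 3 times.
Starting from "hblztln": after the first operation, "ztlnhbl"; after the second, "zzztttlllnnnhhhbbblll".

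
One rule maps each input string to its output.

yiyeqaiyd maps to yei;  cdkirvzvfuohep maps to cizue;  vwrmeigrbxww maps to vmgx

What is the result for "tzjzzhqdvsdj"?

What's happening: keep one character in every 3, starting at position 1 (positions 1st, 4th, 7th, ...).
So "tzjzzhqdvsdj" becomes "tzqs".

tzqs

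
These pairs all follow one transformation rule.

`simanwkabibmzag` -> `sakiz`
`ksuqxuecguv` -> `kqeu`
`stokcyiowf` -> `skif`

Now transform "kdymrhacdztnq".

In each case the input is transformed by: keep one character in every 3, starting at position 1 (positions 1st, 4th, 7th, ...).
For "kdymrhacdztnq" the result is "kmazq".

kmazq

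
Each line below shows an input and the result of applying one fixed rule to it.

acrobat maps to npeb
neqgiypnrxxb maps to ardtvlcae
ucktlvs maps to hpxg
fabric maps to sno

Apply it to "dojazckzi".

The rule is to shift every letter 13 places forward in the alphabet (wrapping around) — i.e. ROT13, then delete the last 3 characters.
Working it through for "dojazckzi": intermediate "qbwnmpxmv", final "qbwnmp".

qbwnmp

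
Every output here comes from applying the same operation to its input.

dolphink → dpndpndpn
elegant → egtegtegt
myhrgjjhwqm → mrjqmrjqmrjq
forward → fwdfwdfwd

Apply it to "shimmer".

The pattern: keep one character in every 3, starting at position 1 (positions 1st, 4th, 7th, ...), then write the whole string 3 times in a row.
"shimmer" → "smr" → "smrsmrsmr".

smrsmrsmr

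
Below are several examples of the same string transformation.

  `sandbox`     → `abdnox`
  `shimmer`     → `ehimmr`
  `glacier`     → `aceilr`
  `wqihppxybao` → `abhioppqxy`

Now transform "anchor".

chnor

Looking at the pairs, the operation is to delete the first character, then sort the characters into alphabetical order.
"anchor" → "chnor".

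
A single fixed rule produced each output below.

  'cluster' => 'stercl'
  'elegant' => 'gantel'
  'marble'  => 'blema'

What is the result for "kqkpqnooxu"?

pqnooxukq

The transformation: move the first 2 characters to the end (rotate left by 2), then delete the first character.
Applying both steps to "kqkpqnooxu": "kpqnooxukq", then "pqnooxukq".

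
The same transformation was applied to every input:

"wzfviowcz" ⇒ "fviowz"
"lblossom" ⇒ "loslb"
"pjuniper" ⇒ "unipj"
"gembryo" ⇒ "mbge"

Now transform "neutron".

utne

The pattern: delete the last 3 characters, then move the first 2 characters to the end (rotate left by 2).
For "neutron", step one produces "neut"; step two turns that into "utne".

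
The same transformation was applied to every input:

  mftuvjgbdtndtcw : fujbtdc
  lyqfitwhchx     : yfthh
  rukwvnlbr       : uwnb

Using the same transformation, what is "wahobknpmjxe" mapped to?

aokpje

In each case the input is transformed by: keep every other character starting from the second (positions 2nd, 4th, 6th, ...).
For "wahobknpmjxe" the result is "aokpje".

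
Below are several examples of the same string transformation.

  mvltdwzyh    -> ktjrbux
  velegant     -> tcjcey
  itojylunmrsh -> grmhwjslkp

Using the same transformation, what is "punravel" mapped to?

The rule is to delete the last 2 characters, then shift every letter 2 places backward in the alphabet (wrapping around).
Applying both steps to "punravel": "punrav", then "nslpyt".

nslpyt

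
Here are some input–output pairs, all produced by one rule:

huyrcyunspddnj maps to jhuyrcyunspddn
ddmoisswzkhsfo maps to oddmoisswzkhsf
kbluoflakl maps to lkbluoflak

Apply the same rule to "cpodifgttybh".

hcpodifgttyb

The rule is to move the last character to the front.
Applying that to "cpodifgttybh" gives "hcpodifgttyb".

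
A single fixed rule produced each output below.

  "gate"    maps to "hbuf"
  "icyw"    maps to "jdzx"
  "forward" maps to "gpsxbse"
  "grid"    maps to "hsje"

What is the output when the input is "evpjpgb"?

fwqkqhc

The pattern: shift every letter 1 place forward in the alphabet (wrapping around).
Applying that to "evpjpgb" gives "fwqkqhc".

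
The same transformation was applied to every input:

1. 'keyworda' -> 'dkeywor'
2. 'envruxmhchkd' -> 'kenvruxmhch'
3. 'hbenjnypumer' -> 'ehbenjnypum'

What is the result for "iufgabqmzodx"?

diufgabqmzo

The transformation: delete the last character, then move the last character to the front.
Applying that to "iufgabqmzodx" gives "diufgabqmzo".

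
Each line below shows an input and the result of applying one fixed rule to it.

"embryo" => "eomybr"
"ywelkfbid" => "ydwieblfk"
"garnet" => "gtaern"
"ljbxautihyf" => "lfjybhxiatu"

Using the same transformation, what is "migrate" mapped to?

The pattern: take characters alternately from the front and the back (1st, last, 2nd, 2nd-last, ...).
Doing the same to "migrate": "meitgar".

meitgar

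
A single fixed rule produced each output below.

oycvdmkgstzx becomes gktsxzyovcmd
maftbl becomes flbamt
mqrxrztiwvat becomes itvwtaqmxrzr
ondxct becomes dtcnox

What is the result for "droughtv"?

hgvtrduo

What's happening: swap each adjacent pair of characters (1↔2, 3↔4, ...), then swap the front and back halves of the string.
"droughtv" → "rduohgvt" → "hgvtrduo".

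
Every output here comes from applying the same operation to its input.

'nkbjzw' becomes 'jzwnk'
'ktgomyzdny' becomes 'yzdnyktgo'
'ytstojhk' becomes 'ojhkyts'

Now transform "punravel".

avelpun

Looking at the pairs, the operation is to swap the front and back halves of the string, then delete the last character.
Working it through for "punravel": intermediate "avelpunr", final "avelpun".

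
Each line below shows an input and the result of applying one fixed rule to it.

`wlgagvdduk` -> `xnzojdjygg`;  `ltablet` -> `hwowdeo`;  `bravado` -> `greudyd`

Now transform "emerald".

The pattern: move the last 2 characters to the front (rotate right by 2), then shift every letter 3 places forward in the alphabet (wrapping around).
For "emerald", step one produces "ldemera"; step two turns that into "oghphud".

oghphud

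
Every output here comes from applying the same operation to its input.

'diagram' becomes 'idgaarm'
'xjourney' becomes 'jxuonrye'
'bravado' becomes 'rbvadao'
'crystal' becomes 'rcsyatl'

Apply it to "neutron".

entuorn

The transformation: swap each adjacent pair of characters (1↔2, 3↔4, ...).
So "neutron" becomes "entuorn".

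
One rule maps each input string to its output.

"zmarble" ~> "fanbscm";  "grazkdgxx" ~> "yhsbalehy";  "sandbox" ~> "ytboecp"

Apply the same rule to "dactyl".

mebduz

The transformation: shift every letter 1 place forward in the alphabet (wrapping around), then move the last character to the front.
Applying that to "dactyl" gives "mebduz".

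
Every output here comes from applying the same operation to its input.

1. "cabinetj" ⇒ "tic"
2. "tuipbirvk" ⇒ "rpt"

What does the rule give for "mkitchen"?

Looking at the pairs, the operation is to keep one character in every 3, starting at position 1 (positions 1st, 4th, 7th, ...), then reverse the string.
"mkitchen" → "mte" → "etm".

etm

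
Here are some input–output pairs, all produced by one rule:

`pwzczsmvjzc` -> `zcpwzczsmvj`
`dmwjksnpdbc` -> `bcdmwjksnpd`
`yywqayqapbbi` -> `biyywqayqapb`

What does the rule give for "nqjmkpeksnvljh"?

The pattern: move the last 2 characters to the front (rotate right by 2).
For "nqjmkpeksnvljh" the result is "jhnqjmkpeksnvl".

jhnqjmkpeksnvl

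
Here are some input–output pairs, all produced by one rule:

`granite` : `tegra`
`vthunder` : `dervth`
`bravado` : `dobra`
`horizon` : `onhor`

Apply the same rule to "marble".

emar

Each output is the input with this applied: move the first 3 characters to the end (rotate left by 3), then delete the first 2 characters.
"marble" → "blemar" → "emar".
(Check on "vthunder": → "undervth" → "dervth" ✓)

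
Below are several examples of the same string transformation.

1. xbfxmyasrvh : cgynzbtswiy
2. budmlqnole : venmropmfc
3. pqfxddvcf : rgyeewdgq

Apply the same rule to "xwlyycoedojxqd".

xmzzdpfepkyrey

Each output is the input with this applied: move the first character to the end, then shift every letter 1 place forward in the alphabet (wrapping around).
Starting from "xwlyycoedojxqd": after the first operation, "wlyycoedojxqdx"; after the second, "xmzzdpfepkyrey".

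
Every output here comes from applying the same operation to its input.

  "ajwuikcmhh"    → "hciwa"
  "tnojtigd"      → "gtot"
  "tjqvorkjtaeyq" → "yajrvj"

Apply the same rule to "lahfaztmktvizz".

Rule — reverse the string, then keep every other character starting from the second (positions 2nd, 4th, 6th, ...).
For "lahfaztmktvizz", step one produces "zzivtkmtzafhal"; step two turns that into "zvktahl".
(Check on "tjqvorkjtaeyq": → "qyeatjkrovqjt" → "yajrvj" ✓)

zvktahl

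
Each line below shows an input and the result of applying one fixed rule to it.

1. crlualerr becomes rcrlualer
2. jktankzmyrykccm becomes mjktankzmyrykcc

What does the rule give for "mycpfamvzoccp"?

pmycpfamvzocc

What's happening: move the last character to the front.
Doing the same to "mycpfamvzoccp": "pmycpfamvzocc".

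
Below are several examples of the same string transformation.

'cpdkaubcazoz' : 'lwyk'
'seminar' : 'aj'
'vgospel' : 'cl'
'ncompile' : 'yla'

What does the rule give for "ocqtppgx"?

In each case the input is transformed by: keep one character in every 3, starting at position 2 (positions 2nd, 5th, 8th, ...), then shift every letter 4 places backward in the alphabet (wrapping around).
Starting from "ocqtppgx": after the first operation, "cpx"; after the second, "ylt".

ylt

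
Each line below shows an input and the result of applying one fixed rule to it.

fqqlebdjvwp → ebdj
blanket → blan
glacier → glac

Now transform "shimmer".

The pattern: move the last 3 characters to the front (rotate right by 3), then keep only the last 4 characters.
On "shimmer": the first step gives "mershim", and the second then gives "shim".

shim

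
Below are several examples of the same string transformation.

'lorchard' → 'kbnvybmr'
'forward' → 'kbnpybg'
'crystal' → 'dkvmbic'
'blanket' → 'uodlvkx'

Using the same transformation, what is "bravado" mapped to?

knylbkf

Looking at the pairs, the operation is to shift every letter 10 places forward in the alphabet (wrapping around), then move the last 3 characters to the front (rotate right by 3).
Working it through for "bravado": intermediate "lbkfkny", final "knylbkf".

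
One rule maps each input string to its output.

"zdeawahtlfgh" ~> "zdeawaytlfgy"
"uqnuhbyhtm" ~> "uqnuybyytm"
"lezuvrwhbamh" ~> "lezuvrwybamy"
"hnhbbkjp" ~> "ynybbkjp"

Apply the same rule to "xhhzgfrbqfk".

In each case the input is transformed by: replace every "h" with "y".
Doing the same to "xhhzgfrbqfk": "xyyzgfrbqfk".

xyyzgfrbqfk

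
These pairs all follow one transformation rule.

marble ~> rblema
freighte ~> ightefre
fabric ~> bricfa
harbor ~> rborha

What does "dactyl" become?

In each case the input is transformed by: move the last character to the front, then swap the front and back halves of the string.
For "dactyl", step one produces "ldacty"; step two turns that into "ctylda".

ctylda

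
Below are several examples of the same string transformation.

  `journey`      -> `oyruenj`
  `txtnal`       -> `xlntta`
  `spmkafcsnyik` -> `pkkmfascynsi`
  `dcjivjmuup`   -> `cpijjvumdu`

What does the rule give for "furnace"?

uenrcaf

The pattern: swap the first and last characters, then swap each adjacent pair of characters (1↔2, 3↔4, ...).
On "furnace": the first step gives "eurnacf", and the second then gives "uenrcaf".
(Check on "spmkafcsnyik": → "kpmkafcsnyis" → "pkkmfascynsi" ✓)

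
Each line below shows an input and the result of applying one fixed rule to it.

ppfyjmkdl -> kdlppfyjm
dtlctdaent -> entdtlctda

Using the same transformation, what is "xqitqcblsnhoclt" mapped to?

cltxqitqcblsnho

In each case the input is transformed by: move the last 3 characters to the front (rotate right by 3).
On "xqitqcblsnhoclt" that produces "cltxqitqcblsnho".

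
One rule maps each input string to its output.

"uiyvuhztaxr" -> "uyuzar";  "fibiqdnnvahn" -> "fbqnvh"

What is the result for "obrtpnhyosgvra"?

In each case the input is transformed by: keep every other character starting from the first (positions 1st, 3rd, 5th, ...).
On "obrtpnhyosgvra" that produces "orphogr".

orphogr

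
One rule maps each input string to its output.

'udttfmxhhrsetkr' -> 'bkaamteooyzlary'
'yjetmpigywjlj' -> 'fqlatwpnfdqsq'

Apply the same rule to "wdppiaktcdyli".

Rule — shift every letter 7 places forward in the alphabet (wrapping around).
Applying that to "wdppiaktcdyli" gives "dkwwphrajkfsp".

dkwwphrajkfsp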